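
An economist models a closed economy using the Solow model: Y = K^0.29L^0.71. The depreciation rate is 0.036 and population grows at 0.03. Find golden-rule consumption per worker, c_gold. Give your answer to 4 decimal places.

c_gold ≈ 1.2997

The effective depreciation rate is n + δ = 0.03 + 0.036 = 0.066.
Maximizing c = f(k) − (n+δ)·k gives f'(k) = n+δ, i.e. 0.29·k^(0.29−1) = 0.066, so k_gold = (0.29/0.066)^(1/0.71) ≈ 8.0432.
y_gold = 8.0432^0.29 ≈ 1.8305.
c_gold = y_gold − (n+δ)·k_gold = 1.8305 − 0.066·8.0432 ≈ 1.2997.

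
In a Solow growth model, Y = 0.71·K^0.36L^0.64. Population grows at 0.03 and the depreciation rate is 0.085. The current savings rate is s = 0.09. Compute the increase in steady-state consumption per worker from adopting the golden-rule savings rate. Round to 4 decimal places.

Δc ≈ 0.2479

n + δ = 0.03 + 0.085 = 0.115.
Current steady state (s = 0.09): k* = (0.09·0.71/0.115)^(1/0.64) ≈ 0.3993, y* = 0.71·0.3993^0.36 ≈ 0.5102, c* = (1−0.09)·0.5102 ≈ 0.4642.
Setting f'(k) = n+δ gives 0.36·0.71·k^(0.36−1) = 0.115, hence k_gold = (0.36·0.71/0.115)^(1/0.64) ≈ 3.4832.
y_gold = 0.71·3.4832^0.36 ≈ 1.1127, c_gold = y_gold − 0.115·k_gold ≈ 0.7121.
Gain: Δc = 0.7121 − 0.4642 ≈ 0.2479.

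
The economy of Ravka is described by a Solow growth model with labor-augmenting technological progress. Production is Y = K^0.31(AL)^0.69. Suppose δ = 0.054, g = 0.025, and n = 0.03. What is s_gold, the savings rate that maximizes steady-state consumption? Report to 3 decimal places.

s_gold = 0.310

The effective depreciation rate is n + g + δ = 0.03 + 0.025 + 0.054 = 0.109.
At the golden rule MPK = n+g+δ, and in any Cobb-Douglas steady state s = (n+g+δ)·k/y = MPK·k/y = capital's share 0.31.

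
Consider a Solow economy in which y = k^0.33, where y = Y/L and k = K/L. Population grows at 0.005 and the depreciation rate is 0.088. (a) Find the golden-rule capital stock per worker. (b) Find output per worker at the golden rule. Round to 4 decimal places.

(a) k_gold ≈ 6.6213; (b) y_gold ≈ 1.8660

Break-even investment rate: n + δ = 0.005 + 0.088 = 0.093.
At the golden rule the marginal product of capital equals n+δ: 0.33·k^(0.33−1) = 0.093. Solving, k_gold = (0.33/0.093)^(1/0.67) ≈ 6.6213.
y_gold = 6.6213^0.33 ≈ 1.8660.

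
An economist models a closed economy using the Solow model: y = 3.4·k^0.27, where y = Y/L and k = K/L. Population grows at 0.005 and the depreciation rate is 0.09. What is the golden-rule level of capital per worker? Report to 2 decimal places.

k_gold ≈ 22.36

Capital per worker breaks even when investment replaces (n + δ)·k; here n + δ = 0.095.
Golden rule sets MPK = n+δ: 0.27·3.4·k^(0.27−1) = 0.095, so k_gold = (0.27·3.4/0.095)^(1/0.73) ≈ 22.3603.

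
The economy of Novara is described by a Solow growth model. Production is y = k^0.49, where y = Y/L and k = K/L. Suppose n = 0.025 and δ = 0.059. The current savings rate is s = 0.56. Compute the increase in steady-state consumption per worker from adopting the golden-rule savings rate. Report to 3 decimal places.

Capital per worker breaks even when investment replaces (n + δ)·k; here n + δ = 0.084.
Current steady state (s = 0.56): k* = (0.56/0.084)^(1/0.51) ≈ 41.2579, y* = 41.2579^0.49 ≈ 6.1887, c* = (1−0.56)·6.1887 ≈ 2.7230.
Maximizing c = f(k) − (n+δ)·k gives f'(k) = n+δ, i.e. 0.49·k^(0.49−1) = 0.084, so k_gold = (0.49/0.084)^(1/0.51) ≈ 31.7539.
y_gold = 31.7539^0.49 ≈ 5.4435, c_gold = y_gold − 0.084·k_gold ≈ 2.7762.
Gain: Δc = 2.7762 − 2.7230 ≈ 0.0532.

Δc ≈ 0.053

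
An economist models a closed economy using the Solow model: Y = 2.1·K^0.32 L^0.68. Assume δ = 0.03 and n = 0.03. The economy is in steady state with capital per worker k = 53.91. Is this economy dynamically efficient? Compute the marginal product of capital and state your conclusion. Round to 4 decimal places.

n + δ = 0.03 + 0.03 = 0.06.
MPK = 0.32·2.1·k^(0.32−1) = 0.32·2.1·53.91^(-0.68) ≈ 0.0447.
MPK < 0.06, so the economy is dynamically inefficient (over-saving).

dynamically inefficient; MPK ≈ 0.0447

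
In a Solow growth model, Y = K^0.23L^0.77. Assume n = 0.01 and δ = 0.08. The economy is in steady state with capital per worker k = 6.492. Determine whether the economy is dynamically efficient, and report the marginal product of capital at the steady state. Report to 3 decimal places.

dynamically inefficient; MPK ≈ 0.054

Break-even investment rate: n + δ = 0.01 + 0.08 = 0.09.
MPK = 0.23·k^(0.23−1) = 0.23·6.492^(-0.77) ≈ 0.0545.
MPK < 0.09, so the economy is dynamically inefficient (over-saving).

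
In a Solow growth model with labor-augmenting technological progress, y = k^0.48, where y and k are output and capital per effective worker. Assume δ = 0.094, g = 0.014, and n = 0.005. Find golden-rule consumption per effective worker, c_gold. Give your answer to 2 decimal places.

The effective depreciation rate is n + g + δ = 0.005 + 0.014 + 0.094 = 0.113.
Setting f'(k) = n+g+δ gives 0.48·k^(0.48−1) = 0.113, hence k_gold = (0.48/0.113)^(1/0.52) ≈ 16.1438.
y_gold = 16.1438^0.48 ≈ 3.8005.
c_gold = y_gold − (n+g+δ)·k_gold = 3.8005 − 0.113·16.1438 ≈ 1.9763.

c_gold ≈ 1.98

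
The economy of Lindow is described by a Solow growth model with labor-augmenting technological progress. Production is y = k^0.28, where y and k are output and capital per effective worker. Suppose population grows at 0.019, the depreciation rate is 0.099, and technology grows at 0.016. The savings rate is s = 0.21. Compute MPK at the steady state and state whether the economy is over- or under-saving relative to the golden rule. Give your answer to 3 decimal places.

under-saving; MPK ≈ 0.179

The effective depreciation rate is n + g + δ = 0.019 + 0.016 + 0.099 = 0.134.
Steady-state k*: s·k^0.28 = 0.134·k gives k* = (0.21/0.134)^(1/0.72) ≈ 1.8663.
MPK = 0.28·1.8663^(-0.72) ≈ 0.1787.
MPK > n+g+δ = 0.134, so the economy is dynamically efficient (under-saving).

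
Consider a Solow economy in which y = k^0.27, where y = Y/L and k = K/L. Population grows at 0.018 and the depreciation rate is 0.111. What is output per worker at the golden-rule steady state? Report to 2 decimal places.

y_gold ≈ 1.31

n + δ = 0.018 + 0.111 = 0.129.
Golden rule sets MPK = n+δ: 0.27·k^(0.27−1) = 0.129, so k_gold = (0.27/0.129)^(1/0.73) ≈ 2.7505.
Output: y_gold = k_gold^0.27 = 2.7505^0.27 ≈ 1.3141.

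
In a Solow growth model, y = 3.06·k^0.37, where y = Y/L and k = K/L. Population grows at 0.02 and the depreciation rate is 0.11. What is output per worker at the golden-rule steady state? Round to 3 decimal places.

Break-even investment rate: n + δ = 0.02 + 0.11 = 0.13.
Setting f'(k) = n+δ gives 0.37·3.06·k^(0.37−1) = 0.13, hence k_gold = (0.37·3.06/0.13)^(1/0.63) ≈ 31.0478.
Output: y_gold = 3.06·k_gold^0.37 = 3.06·31.0478^0.37 ≈ 10.9087.

y_gold ≈ 10.909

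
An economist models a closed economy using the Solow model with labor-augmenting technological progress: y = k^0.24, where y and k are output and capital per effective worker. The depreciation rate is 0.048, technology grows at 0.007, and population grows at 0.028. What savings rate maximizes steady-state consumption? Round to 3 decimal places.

Break-even investment rate: n + g + δ = 0.028 + 0.007 + 0.048 = 0.083.
At the golden rule MPK = n+g+δ, and in any Cobb-Douglas steady state s = (n+g+δ)·k/y = MPK·k/y = capital's share 0.24.

s_gold = 0.240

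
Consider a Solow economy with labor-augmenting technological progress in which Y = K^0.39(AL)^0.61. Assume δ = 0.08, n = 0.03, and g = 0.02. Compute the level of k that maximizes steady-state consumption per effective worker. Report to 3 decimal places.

k_gold ≈ 6.056

The effective depreciation rate is n + g + δ = 0.03 + 0.02 + 0.08 = 0.13.
Golden rule sets MPK = n+g+δ: 0.39·k^(0.39−1) = 0.13, so k_gold = (0.39/0.13)^(1/0.61) ≈ 6.0557.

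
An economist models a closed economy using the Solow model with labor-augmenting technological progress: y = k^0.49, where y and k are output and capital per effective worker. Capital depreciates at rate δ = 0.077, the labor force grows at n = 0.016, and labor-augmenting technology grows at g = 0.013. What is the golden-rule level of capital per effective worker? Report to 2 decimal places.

k_gold ≈ 20.12

The effective depreciation rate is n + g + δ = 0.016 + 0.013 + 0.077 = 0.106.
At the golden rule the marginal product of capital equals n+g+δ: 0.49·k^(0.49−1) = 0.106. Solving, k_gold = (0.49/0.106)^(1/0.51) ≈ 20.1236.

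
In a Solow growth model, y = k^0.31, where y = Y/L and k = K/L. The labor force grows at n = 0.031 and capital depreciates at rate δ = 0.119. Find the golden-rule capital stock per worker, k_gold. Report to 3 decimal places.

Break-even investment rate: n + δ = 0.031 + 0.119 = 0.15.
At the golden rule the marginal product of capital equals n+δ: 0.31·k^(0.31−1) = 0.15. Solving, k_gold = (0.31/0.15)^(1/0.69) ≈ 2.8636.

k_gold ≈ 2.864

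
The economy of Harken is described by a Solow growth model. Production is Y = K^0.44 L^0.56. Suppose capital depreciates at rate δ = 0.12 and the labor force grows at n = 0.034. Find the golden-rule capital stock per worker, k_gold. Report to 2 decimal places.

k_gold ≈ 6.52

Capital per worker breaks even when investment replaces (n + δ)·k; here n + δ = 0.154.
Setting f'(k) = n+δ gives 0.44·k^(0.44−1) = 0.154, hence k_gold = (0.44/0.154)^(1/0.56) ≈ 6.5187.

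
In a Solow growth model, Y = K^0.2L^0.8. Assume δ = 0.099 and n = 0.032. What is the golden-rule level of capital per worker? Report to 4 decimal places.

k_gold ≈ 1.6971

Capital per worker breaks even when investment replaces (n + δ)·k; here n + δ = 0.131.
Maximizing c = f(k) − (n+δ)·k gives f'(k) = n+δ, i.e. 0.2·k^(0.2−1) = 0.131, so k_gold = (0.2/0.131)^(1/0.8) ≈ 1.6971.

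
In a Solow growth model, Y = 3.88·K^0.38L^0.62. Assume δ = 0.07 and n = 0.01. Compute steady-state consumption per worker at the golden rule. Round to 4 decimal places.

Capital per worker breaks even when investment replaces (n + δ)·k; here n + δ = 0.08.
Setting f'(k) = n+δ gives 0.38·3.88·k^(0.38−1) = 0.08, hence k_gold = (0.38·3.88/0.08)^(1/0.62) ≈ 109.9436.
y_gold = 3.88·109.9436^0.38 ≈ 23.1460.
c_gold = y_gold − (n+δ)·k_gold = 23.1460 − 0.08·109.9436 ≈ 14.3505.

c_gold ≈ 14.3505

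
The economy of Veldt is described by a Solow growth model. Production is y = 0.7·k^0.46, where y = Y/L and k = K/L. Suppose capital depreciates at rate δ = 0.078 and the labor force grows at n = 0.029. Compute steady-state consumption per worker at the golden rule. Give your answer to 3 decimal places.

n + δ = 0.029 + 0.078 = 0.107.
Golden rule sets MPK = n+δ: 0.46·0.7·k^(0.46−1) = 0.107, so k_gold = (0.46·0.7/0.107)^(1/0.54) ≈ 7.6924.
y_gold = 0.7·7.6924^0.46 ≈ 1.7893.
c_gold = y_gold − (n+δ)·k_gold = 1.7893 − 0.107·7.6924 ≈ 0.9662.

c_gold ≈ 0.966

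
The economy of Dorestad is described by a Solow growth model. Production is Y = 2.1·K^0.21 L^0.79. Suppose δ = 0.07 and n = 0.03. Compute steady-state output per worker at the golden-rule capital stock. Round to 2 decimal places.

y_gold ≈ 3.12

Break-even investment rate: n + δ = 0.03 + 0.07 = 0.1.
Golden rule sets MPK = n+δ: 0.21·2.1·k^(0.21−1) = 0.1, so k_gold = (0.21·2.1/0.1)^(1/0.79) ≈ 6.5425.
Output: y_gold = 2.1·k_gold^0.21 = 2.1·6.5425^0.21 ≈ 3.1155.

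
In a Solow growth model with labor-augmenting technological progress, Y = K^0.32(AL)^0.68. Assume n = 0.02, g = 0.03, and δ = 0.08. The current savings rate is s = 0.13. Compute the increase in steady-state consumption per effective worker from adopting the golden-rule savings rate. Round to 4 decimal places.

n + g + δ = 0.02 + 0.03 + 0.08 = 0.13.
Current steady state (s = 0.13): k* = (0.13/0.13)^(1/0.68) ≈ 1.0000, y* = 1.0000^0.32 ≈ 1.0000, c* = (1−0.13)·1.0000 ≈ 0.8700.
At the golden rule the marginal product of capital equals n+g+δ: 0.32·k^(0.32−1) = 0.13. Solving, k_gold = (0.32/0.13)^(1/0.68) ≈ 3.7610.
y_gold = 3.7610^0.32 ≈ 1.5279, c_gold = y_gold − 0.13·k_gold ≈ 1.0390.
Gain: Δc = 1.0390 − 0.8700 ≈ 0.1690.

Δc ≈ 0.1690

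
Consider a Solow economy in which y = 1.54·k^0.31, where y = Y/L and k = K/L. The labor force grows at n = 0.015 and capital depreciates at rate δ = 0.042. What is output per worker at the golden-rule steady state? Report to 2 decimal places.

y_gold ≈ 4.00

n + δ = 0.015 + 0.042 = 0.057.
At the golden rule the marginal product of capital equals n+δ: 0.31·1.54·k^(0.31−1) = 0.057. Solving, k_gold = (0.31·1.54/0.057)^(1/0.69) ≈ 21.7617.
Output: y_gold = 1.54·k_gold^0.31 = 1.54·21.7617^0.31 ≈ 4.0013.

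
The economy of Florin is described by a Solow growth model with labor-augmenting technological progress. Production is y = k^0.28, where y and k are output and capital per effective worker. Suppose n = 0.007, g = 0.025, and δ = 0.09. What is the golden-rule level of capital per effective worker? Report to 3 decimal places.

Capital per effective worker breaks even when investment replaces (n + g + δ)·k; here n + g + δ = 0.122.
Golden rule sets MPK = n+g+δ: 0.28·k^(0.28−1) = 0.122, so k_gold = (0.28/0.122)^(1/0.72) ≈ 3.1704.

k_gold ≈ 3.170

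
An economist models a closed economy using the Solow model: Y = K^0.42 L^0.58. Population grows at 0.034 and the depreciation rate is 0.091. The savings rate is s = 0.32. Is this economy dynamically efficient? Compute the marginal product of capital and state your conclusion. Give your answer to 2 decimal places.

Capital per worker breaks even when investment replaces (n + δ)·k; here n + δ = 0.125.
Steady-state k*: s·k^0.42 = 0.125·k gives k* = (0.32/0.125)^(1/0.58) ≈ 5.0566.
MPK = 0.42·5.0566^(-0.58) ≈ 0.1641.
MPK > n+δ = 0.125, so the economy is dynamically efficient (under-saving).

dynamically efficient; MPK ≈ 0.16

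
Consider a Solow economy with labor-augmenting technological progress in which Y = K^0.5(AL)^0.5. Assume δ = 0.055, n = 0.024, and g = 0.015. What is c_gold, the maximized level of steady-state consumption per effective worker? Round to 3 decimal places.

c_gold ≈ 2.660

n + g + δ = 0.024 + 0.015 + 0.055 = 0.094.
Setting f'(k) = n+g+δ gives 0.5·k^(0.5−1) = 0.094, hence k_gold = (0.5/0.094)^(1/0.5) ≈ 28.2933.
y_gold = 28.2933^0.5 ≈ 5.3191.
c_gold = y_gold − (n+g+δ)·k_gold = 5.3191 − 0.094·28.2933 ≈ 2.6596.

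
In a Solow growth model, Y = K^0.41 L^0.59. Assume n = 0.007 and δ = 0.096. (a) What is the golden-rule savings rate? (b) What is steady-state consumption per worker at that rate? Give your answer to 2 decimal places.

n + δ = 0.007 + 0.096 = 0.103.
For Cobb-Douglas, s_gold equals capital's share: s_gold = 0.41.
Maximizing c = f(k) − (n+δ)·k gives f'(k) = n+δ, i.e. 0.41·k^(0.41−1) = 0.103, so k_gold = (0.41/0.103)^(1/0.59) ≈ 10.3958.
y_gold = 10.3958^0.41 ≈ 2.6116; c_gold = (1−0.41)·y_gold ≈ 1.5409.

(a) s_gold = 0.41; (b) c_gold ≈ 1.54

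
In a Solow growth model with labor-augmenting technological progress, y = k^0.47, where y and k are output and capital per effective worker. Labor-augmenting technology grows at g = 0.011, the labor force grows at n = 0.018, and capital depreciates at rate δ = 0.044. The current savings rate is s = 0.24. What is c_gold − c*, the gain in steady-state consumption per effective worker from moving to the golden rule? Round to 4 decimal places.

n + g + δ = 0.018 + 0.011 + 0.044 = 0.073.
Current steady state (s = 0.24): k* = (0.24/0.073)^(1/0.53) ≈ 9.4463, y* = 9.4463^0.47 ≈ 2.8732, c* = (1−0.24)·2.8732 ≈ 2.1837.
At the golden rule the marginal product of capital equals n+g+δ: 0.47·k^(0.47−1) = 0.073. Solving, k_gold = (0.47/0.073)^(1/0.53) ≈ 33.5730.
y_gold = 33.5730^0.47 ≈ 5.2145, c_gold = y_gold − 0.073·k_gold ≈ 2.7637.
Gain: Δc = 2.7637 − 2.1837 ≈ 0.5800.

Δc ≈ 0.5800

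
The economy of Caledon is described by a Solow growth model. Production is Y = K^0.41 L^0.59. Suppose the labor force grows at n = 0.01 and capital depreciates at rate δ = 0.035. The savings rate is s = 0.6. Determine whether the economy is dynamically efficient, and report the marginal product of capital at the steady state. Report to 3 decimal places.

dynamically inefficient; MPK ≈ 0.031

n + δ = 0.01 + 0.035 = 0.045.
Steady-state k*: s·k^0.41 = 0.045·k gives k* = (0.6/0.045)^(1/0.59) ≈ 80.6633.
MPK = 0.41·80.6633^(-0.59) ≈ 0.0308.
MPK < n+δ = 0.045, so the economy is dynamically inefficient (over-saving).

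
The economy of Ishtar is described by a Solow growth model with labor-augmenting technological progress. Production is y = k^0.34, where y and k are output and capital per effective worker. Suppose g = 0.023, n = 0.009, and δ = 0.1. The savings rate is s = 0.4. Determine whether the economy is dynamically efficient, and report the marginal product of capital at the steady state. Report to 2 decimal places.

Capital per effective worker breaks even when investment replaces (n + g + δ)·k; here n + g + δ = 0.132.
Steady-state k*: s·k^0.34 = 0.132·k gives k* = (0.4/0.132)^(1/0.66) ≈ 5.3644.
MPK = 0.34·5.3644^(-0.66) ≈ 0.1122.
MPK < n+g+δ = 0.132, so the economy is dynamically inefficient (over-saving).

dynamically inefficient; MPK ≈ 0.11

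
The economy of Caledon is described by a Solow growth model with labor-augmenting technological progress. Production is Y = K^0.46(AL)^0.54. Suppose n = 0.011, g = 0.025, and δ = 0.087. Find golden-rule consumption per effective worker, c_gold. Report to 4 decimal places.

n + g + δ = 0.011 + 0.025 + 0.087 = 0.123.
Setting f'(k) = n+g+δ gives 0.46·k^(0.46−1) = 0.123, hence k_gold = (0.46/0.123)^(1/0.54) ≈ 11.5037.
y_gold = 11.5037^0.46 ≈ 3.0760.
c_gold = y_gold − (n+g+δ)·k_gold = 3.0760 − 0.123·11.5037 ≈ 1.6610.

c_gold ≈ 1.6610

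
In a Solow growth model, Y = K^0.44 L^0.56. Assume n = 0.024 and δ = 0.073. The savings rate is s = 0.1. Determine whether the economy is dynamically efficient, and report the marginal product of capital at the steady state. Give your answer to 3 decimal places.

Break-even investment rate: n + δ = 0.024 + 0.073 = 0.097.
Steady-state k*: s·k^0.44 = 0.097·k gives k* = (0.1/0.097)^(1/0.56) ≈ 1.0559.
MPK = 0.44·1.0559^(-0.56) ≈ 0.4268.
MPK > n+δ = 0.097, so the economy is dynamically efficient (under-saving).

dynamically efficient; MPK ≈ 0.427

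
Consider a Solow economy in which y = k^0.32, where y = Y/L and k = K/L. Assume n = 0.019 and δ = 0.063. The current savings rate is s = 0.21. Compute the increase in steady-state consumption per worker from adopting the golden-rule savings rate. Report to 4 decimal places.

Capital per worker breaks even when investment replaces (n + δ)·k; here n + δ = 0.082.
Current steady state (s = 0.21): k* = (0.21/0.082)^(1/0.68) ≈ 3.9865, y* = 3.9865^0.32 ≈ 1.5566, c* = (1−0.21)·1.5566 ≈ 1.2298.
Setting f'(k) = n+δ gives 0.32·k^(0.32−1) = 0.082, hence k_gold = (0.32/0.082)^(1/0.68) ≈ 7.4065.
y_gold = 7.4065^0.32 ≈ 1.8979, c_gold = y_gold − 0.082·k_gold ≈ 1.2906.
Gain: Δc = 1.2906 − 1.2298 ≈ 0.0608.

Δc ≈ 0.0608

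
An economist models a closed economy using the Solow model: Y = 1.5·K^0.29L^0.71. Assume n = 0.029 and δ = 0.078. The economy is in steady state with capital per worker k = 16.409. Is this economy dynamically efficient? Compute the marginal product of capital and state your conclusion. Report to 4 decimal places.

n + δ = 0.029 + 0.078 = 0.107.
MPK = 0.29·1.5·k^(0.29−1) = 0.29·1.5·16.409^(-0.71) ≈ 0.0597.
MPK < 0.107, so the economy is dynamically inefficient (over-saving).

dynamically inefficient; MPK ≈ 0.0597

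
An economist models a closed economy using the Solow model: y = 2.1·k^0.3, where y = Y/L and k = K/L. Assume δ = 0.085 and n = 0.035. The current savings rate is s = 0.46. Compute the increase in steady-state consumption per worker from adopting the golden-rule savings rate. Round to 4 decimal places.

n + δ = 0.035 + 0.085 = 0.12.
Current steady state (s = 0.46): k* = (0.46·2.1/0.12)^(1/0.7) ≈ 19.6786, y* = 2.1·19.6786^0.3 ≈ 5.1335, c* = (1−0.46)·5.1335 ≈ 2.7721.
Golden rule sets MPK = n+δ: 0.3·2.1·k^(0.3−1) = 0.12, so k_gold = (0.3·2.1/0.12)^(1/0.7) ≈ 10.6856.
y_gold = 2.1·10.6856^0.3 ≈ 4.2742, c_gold = y_gold − 0.12·k_gold ≈ 2.9920.
Gain: Δc = 2.9920 − 2.7721 ≈ 0.2199.

Δc ≈ 0.2199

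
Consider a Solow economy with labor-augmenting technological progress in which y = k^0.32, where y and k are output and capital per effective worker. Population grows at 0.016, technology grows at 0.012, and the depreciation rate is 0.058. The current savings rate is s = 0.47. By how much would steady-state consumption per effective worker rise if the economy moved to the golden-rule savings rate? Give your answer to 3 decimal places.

Capital per effective worker breaks even when investment replaces (n + g + δ)·k; here n + g + δ = 0.086.
Current steady state (s = 0.47): k* = (0.47/0.086)^(1/0.68) ≈ 12.1536, y* = 12.1536^0.32 ≈ 2.2239, c* = (1−0.47)·2.2239 ≈ 1.1786.
At the golden rule the marginal product of capital equals n+g+δ: 0.32·k^(0.32−1) = 0.086. Solving, k_gold = (0.32/0.086)^(1/0.68) ≈ 6.9055.
y_gold = 6.9055^0.32 ≈ 1.8558, c_gold = y_gold − 0.086·k_gold ≈ 1.2620.
Gain: Δc = 1.2620 − 1.1786 ≈ 0.0833.

Δc ≈ 0.083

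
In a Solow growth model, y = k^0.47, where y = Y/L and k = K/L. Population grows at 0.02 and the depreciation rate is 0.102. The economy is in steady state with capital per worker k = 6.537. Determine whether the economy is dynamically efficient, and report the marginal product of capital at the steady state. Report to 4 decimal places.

Break-even investment rate: n + δ = 0.02 + 0.102 = 0.122.
MPK = 0.47·k^(0.47−1) = 0.47·6.537^(-0.53) ≈ 0.1738.
MPK > 0.122, so the economy is dynamically efficient (under-saving).

dynamically efficient; MPK ≈ 0.1738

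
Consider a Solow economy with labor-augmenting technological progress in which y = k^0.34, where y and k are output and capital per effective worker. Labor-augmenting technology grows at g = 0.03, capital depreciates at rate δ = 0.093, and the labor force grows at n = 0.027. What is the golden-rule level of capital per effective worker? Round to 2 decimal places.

The effective depreciation rate is n + g + δ = 0.027 + 0.03 + 0.093 = 0.15.
Golden rule sets MPK = n+g+δ: 0.34·k^(0.34−1) = 0.15, so k_gold = (0.34/0.15)^(1/0.66) ≈ 3.4551.

k_gold ≈ 3.46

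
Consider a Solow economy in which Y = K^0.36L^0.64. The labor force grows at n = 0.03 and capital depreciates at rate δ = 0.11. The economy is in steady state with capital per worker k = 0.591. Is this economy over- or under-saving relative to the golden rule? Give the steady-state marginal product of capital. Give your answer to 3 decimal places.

under-saving; MPK ≈ 0.504

Break-even investment rate: n + δ = 0.03 + 0.11 = 0.14.
MPK = 0.36·k^(0.36−1) = 0.36·0.591^(-0.64) ≈ 0.5041.
MPK > 0.14, so the economy is dynamically efficient (under-saving).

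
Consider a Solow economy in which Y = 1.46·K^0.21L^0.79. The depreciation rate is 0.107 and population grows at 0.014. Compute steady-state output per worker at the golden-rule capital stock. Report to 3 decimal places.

n + δ = 0.014 + 0.107 = 0.121.
Maximizing c = f(k) − (n+δ)·k gives f'(k) = n+δ, i.e. 0.21·1.46·k^(0.21−1) = 0.121, so k_gold = (0.21·1.46/0.121)^(1/0.79) ≈ 3.2443.
Output: y_gold = 1.46·k_gold^0.21 = 1.46·3.2443^0.21 ≈ 1.8693.

y_gold ≈ 1.869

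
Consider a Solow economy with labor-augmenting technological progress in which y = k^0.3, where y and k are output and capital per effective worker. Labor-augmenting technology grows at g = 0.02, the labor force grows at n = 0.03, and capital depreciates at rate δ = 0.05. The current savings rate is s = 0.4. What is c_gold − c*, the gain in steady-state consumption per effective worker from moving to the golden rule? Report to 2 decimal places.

Break-even investment rate: n + g + δ = 0.03 + 0.02 + 0.05 = 0.1.
Current steady state (s = 0.4): k* = (0.4/0.1)^(1/0.7) ≈ 7.2458, y* = 7.2458^0.3 ≈ 1.8114, c* = (1−0.4)·1.8114 ≈ 1.0869.
Golden rule sets MPK = n+g+δ: 0.3·k^(0.3−1) = 0.1, so k_gold = (0.3/0.1)^(1/0.7) ≈ 4.8040.
y_gold = 4.8040^0.3 ≈ 1.6013, c_gold = y_gold − 0.1·k_gold ≈ 1.1209.
Gain: Δc = 1.1209 − 1.0869 ≈ 0.0341.

Δc ≈ 0.03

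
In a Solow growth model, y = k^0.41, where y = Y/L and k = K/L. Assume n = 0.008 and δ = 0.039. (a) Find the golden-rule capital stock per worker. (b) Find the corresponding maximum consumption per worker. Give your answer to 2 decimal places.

(a) k_gold ≈ 39.30; (b) c_gold ≈ 2.66

Break-even investment rate: n + δ = 0.008 + 0.039 = 0.047.
At the golden rule the marginal product of capital equals n+δ: 0.41·k^(0.41−1) = 0.047. Solving, k_gold = (0.41/0.047)^(1/0.59) ≈ 39.2991.
y_gold = 39.2991^0.41 ≈ 4.5050; c_gold = y_gold − 0.047·k_gold ≈ 2.6580.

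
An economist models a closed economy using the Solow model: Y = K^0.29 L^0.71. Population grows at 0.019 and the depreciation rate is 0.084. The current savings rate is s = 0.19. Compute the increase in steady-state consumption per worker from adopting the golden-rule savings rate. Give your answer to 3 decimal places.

Δc ≈ 0.043

n + δ = 0.019 + 0.084 = 0.103.
Current steady state (s = 0.19): k* = (0.19/0.103)^(1/0.71) ≈ 2.3688, y* = 2.3688^0.29 ≈ 1.2841, c* = (1−0.19)·1.2841 ≈ 1.0402.
Setting f'(k) = n+δ gives 0.29·k^(0.29−1) = 0.103, hence k_gold = (0.29/0.103)^(1/0.71) ≈ 4.2972.
y_gold = 4.2972^0.29 ≈ 1.5262, c_gold = y_gold − 0.103·k_gold ≈ 1.0836.
Gain: Δc = 1.0836 − 1.0402 ≈ 0.0435.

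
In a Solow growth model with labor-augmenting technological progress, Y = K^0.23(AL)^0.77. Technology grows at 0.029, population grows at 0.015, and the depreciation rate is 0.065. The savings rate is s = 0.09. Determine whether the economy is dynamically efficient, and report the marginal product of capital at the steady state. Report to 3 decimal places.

n + g + δ = 0.015 + 0.029 + 0.065 = 0.109.
Steady-state k*: s·k^0.23 = 0.109·k gives k* = (0.09/0.109)^(1/0.77) ≈ 0.7798.
MPK = 0.23·0.7798^(-0.77) ≈ 0.2786.
MPK > n+g+δ = 0.109, so the economy is dynamically efficient (under-saving).

dynamically efficient; MPK ≈ 0.279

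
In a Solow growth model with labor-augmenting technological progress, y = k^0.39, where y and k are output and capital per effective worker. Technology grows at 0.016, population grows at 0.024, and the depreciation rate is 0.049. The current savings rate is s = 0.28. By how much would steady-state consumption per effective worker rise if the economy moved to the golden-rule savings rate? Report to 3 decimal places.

Break-even investment rate: n + g + δ = 0.024 + 0.016 + 0.049 = 0.089.
Current steady state (s = 0.28): k* = (0.28/0.089)^(1/0.61) ≈ 6.5466, y* = 6.5466^0.39 ≈ 2.0809, c* = (1−0.28)·2.0809 ≈ 1.4982.
Setting f'(k) = n+g+δ gives 0.39·k^(0.39−1) = 0.089, hence k_gold = (0.39/0.089)^(1/0.61) ≈ 11.2700.
y_gold = 11.2700^0.39 ≈ 2.5719, c_gold = y_gold − 0.089·k_gold ≈ 1.5688.
Gain: Δc = 1.5688 − 1.4982 ≈ 0.0706.

Δc ≈ 0.071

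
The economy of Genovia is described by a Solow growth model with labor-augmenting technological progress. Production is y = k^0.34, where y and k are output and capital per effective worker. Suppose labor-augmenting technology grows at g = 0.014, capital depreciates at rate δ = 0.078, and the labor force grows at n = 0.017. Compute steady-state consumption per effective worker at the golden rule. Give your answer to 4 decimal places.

n + g + δ = 0.017 + 0.014 + 0.078 = 0.109.
At the golden rule the marginal product of capital equals n+g+δ: 0.34·k^(0.34−1) = 0.109. Solving, k_gold = (0.34/0.109)^(1/0.66) ≈ 5.6049.
y_gold = 5.6049^0.34 ≈ 1.7969.
c_gold = y_gold − (n+g+δ)·k_gold = 1.7969 − 0.109·5.6049 ≈ 1.1859.

c_gold ≈ 1.1859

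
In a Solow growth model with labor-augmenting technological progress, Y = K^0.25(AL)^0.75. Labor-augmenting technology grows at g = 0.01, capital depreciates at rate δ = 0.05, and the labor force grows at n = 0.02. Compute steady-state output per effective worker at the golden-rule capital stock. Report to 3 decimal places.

y_gold ≈ 1.462

The effective depreciation rate is n + g + δ = 0.02 + 0.01 + 0.05 = 0.08.
Golden rule sets MPK = n+g+δ: 0.25·k^(0.25−1) = 0.08, so k_gold = (0.25/0.08)^(1/0.75) ≈ 4.5688.
Output: y_gold = k_gold^0.25 = 4.5688^0.25 ≈ 1.4620.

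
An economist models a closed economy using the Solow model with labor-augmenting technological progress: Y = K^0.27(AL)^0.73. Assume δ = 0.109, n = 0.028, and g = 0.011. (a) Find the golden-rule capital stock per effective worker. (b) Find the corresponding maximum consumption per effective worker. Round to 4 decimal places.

(a) k_gold ≈ 2.2786; (b) c_gold ≈ 0.9118

Capital per effective worker breaks even when investment replaces (n + g + δ)·k; here n + g + δ = 0.148.
At the golden rule the marginal product of capital equals n+g+δ: 0.27·k^(0.27−1) = 0.148. Solving, k_gold = (0.27/0.148)^(1/0.73) ≈ 2.2786.
y_gold = 2.2786^0.27 ≈ 1.2490; c_gold = y_gold − 0.148·k_gold ≈ 0.9118.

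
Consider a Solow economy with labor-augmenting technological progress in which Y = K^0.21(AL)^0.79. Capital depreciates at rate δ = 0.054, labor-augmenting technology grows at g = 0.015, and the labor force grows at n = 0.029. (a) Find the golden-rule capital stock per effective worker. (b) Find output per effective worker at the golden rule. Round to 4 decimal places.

Break-even investment rate: n + g + δ = 0.029 + 0.015 + 0.054 = 0.098.
Maximizing c = f(k) − (n+g+δ)·k gives f'(k) = n+g+δ, i.e. 0.21·k^(0.21−1) = 0.098, so k_gold = (0.21/0.098)^(1/0.79) ≈ 2.6241.
y_gold = 2.6241^0.21 ≈ 1.2246.

(a) k_gold ≈ 2.6241; (b) y_gold ≈ 1.2246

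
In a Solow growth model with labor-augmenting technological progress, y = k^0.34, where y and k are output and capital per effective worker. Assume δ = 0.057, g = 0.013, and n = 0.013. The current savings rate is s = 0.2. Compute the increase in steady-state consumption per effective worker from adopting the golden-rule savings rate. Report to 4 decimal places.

Δc ≈ 0.1062

Break-even investment rate: n + g + δ = 0.013 + 0.013 + 0.057 = 0.083.
Current steady state (s = 0.2): k* = (0.2/0.083)^(1/0.66) ≈ 3.7907, y* = 3.7907^0.34 ≈ 1.5731, c* = (1−0.2)·1.5731 ≈ 1.2585.
Golden rule sets MPK = n+g+δ: 0.34·k^(0.34−1) = 0.083, so k_gold = (0.34/0.083)^(1/0.66) ≈ 8.4699.
y_gold = 8.4699^0.34 ≈ 2.0677, c_gold = y_gold − 0.083·k_gold ≈ 1.3647.
Gain: Δc = 1.3647 − 1.2585 ≈ 0.1062.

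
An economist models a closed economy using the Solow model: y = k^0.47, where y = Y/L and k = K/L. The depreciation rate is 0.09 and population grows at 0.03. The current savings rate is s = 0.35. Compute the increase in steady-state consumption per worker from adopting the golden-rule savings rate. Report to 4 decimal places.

Δc ≈ 0.0991

Break-even investment rate: n + δ = 0.03 + 0.09 = 0.12.
Current steady state (s = 0.35): k* = (0.35/0.12)^(1/0.53) ≈ 7.5361, y* = 7.5361^0.47 ≈ 2.5838, c* = (1−0.35)·2.5838 ≈ 1.6795.
At the golden rule the marginal product of capital equals n+δ: 0.47·k^(0.47−1) = 0.12. Solving, k_gold = (0.47/0.12)^(1/0.53) ≈ 13.1435.
y_gold = 13.1435^0.47 ≈ 3.3558, c_gold = y_gold − 0.12·k_gold ≈ 1.7786.
Gain: Δc = 1.7786 − 1.6795 ≈ 0.0991.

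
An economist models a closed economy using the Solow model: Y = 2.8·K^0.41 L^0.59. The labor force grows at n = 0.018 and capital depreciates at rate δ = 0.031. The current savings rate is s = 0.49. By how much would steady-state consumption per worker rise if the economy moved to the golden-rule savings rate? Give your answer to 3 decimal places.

Δc ≈ 0.320

Capital per worker breaks even when investment replaces (n + δ)·k; here n + δ = 0.049.
Current steady state (s = 0.49): k* = (0.49·2.8/0.049)^(1/0.59) ≈ 283.6679, y* = 2.8·283.6679^0.41 ≈ 28.3668, c* = (1−0.49)·28.3668 ≈ 14.4671.
Setting f'(k) = n+δ gives 0.41·2.8·k^(0.41−1) = 0.049, hence k_gold = (0.41·2.8/0.049)^(1/0.59) ≈ 209.7022.
y_gold = 2.8·209.7022^0.41 ≈ 25.0620, c_gold = y_gold − 0.049·k_gold ≈ 14.7866.
Gain: Δc = 14.7866 − 14.4671 ≈ 0.3195.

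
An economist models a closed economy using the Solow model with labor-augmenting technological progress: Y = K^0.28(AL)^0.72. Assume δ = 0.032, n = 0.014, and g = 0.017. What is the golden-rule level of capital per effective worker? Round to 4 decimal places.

The effective depreciation rate is n + g + δ = 0.014 + 0.017 + 0.032 = 0.063.
At the golden rule the marginal product of capital equals n+g+δ: 0.28·k^(0.28−1) = 0.063. Solving, k_gold = (0.28/0.063)^(1/0.72) ≈ 7.9386.

k_gold ≈ 7.9386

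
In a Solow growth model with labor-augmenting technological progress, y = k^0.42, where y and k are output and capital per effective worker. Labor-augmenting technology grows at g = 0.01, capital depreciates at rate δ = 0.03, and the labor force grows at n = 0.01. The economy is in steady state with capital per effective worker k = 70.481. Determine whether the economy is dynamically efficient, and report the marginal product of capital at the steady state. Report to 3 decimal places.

Capital per effective worker breaks even when investment replaces (n + g + δ)·k; here n + g + δ = 0.05.
MPK = 0.42·k^(0.42−1) = 0.42·70.481^(-0.58) ≈ 0.0356.
MPK < 0.05, so the economy is dynamically inefficient (over-saving).

dynamically inefficient; MPK ≈ 0.036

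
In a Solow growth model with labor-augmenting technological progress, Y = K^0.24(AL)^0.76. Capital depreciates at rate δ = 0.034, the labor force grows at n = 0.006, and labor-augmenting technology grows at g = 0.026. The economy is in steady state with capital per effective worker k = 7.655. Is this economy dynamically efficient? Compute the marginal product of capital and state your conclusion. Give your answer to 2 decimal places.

dynamically inefficient; MPK ≈ 0.05

Capital per effective worker breaks even when investment replaces (n + g + δ)·k; here n + g + δ = 0.066.
MPK = 0.24·k^(0.24−1) = 0.24·7.655^(-0.76) ≈ 0.0511.
MPK < 0.066, so the economy is dynamically inefficient (over-saving).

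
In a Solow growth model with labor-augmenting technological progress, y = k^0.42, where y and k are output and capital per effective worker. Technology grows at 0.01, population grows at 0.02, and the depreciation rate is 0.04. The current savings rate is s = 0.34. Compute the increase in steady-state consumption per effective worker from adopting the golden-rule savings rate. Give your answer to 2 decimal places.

n + g + δ = 0.02 + 0.01 + 0.04 = 0.07.
Current steady state (s = 0.34): k* = (0.34/0.07)^(1/0.58) ≈ 15.2551, y* = 15.2551^0.42 ≈ 3.1408, c* = (1−0.34)·3.1408 ≈ 2.0729.
Golden rule sets MPK = n+g+δ: 0.42·k^(0.42−1) = 0.07, so k_gold = (0.42/0.07)^(1/0.58) ≈ 21.9604.
y_gold = 21.9604^0.42 ≈ 3.6601, c_gold = y_gold − 0.07·k_gold ≈ 2.1228.
Gain: Δc = 2.1228 − 2.0729 ≈ 0.0499.

Δc ≈ 0.05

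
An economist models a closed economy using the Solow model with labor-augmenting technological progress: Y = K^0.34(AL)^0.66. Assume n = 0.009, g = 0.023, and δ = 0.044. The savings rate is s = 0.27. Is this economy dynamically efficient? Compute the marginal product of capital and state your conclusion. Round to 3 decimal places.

dynamically efficient; MPK ≈ 0.096

Capital per effective worker breaks even when investment replaces (n + g + δ)·k; here n + g + δ = 0.076.
Steady-state k*: s·k^0.34 = 0.076·k gives k* = (0.27/0.076)^(1/0.66) ≈ 6.8260.
MPK = 0.34·6.8260^(-0.66) ≈ 0.0957.
MPK > n+g+δ = 0.076, so the economy is dynamically efficient (under-saving).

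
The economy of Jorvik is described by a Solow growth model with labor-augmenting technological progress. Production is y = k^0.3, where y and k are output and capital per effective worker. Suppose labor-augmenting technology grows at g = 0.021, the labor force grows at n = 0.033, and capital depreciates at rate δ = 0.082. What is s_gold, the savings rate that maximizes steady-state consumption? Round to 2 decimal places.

s_gold = 0.30

Break-even investment rate: n + g + δ = 0.033 + 0.021 + 0.082 = 0.136.
At the golden rule MPK = n+g+δ, and in any Cobb-Douglas steady state s = (n+g+δ)·k/y = MPK·k/y = capital's share 0.3.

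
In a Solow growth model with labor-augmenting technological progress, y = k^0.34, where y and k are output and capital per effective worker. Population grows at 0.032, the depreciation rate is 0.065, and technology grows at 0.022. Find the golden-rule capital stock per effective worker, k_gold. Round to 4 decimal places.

k_gold ≈ 4.9069

n + g + δ = 0.032 + 0.022 + 0.065 = 0.119.
Maximizing c = f(k) − (n+g+δ)·k gives f'(k) = n+g+δ, i.e. 0.34·k^(0.34−1) = 0.119, so k_gold = (0.34/0.119)^(1/0.66) ≈ 4.9069.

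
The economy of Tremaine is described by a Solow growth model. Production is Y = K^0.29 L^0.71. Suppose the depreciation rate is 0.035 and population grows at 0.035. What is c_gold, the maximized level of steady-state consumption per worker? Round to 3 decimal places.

The effective depreciation rate is n + δ = 0.035 + 0.035 = 0.07.
Maximizing c = f(k) − (n+δ)·k gives f'(k) = n+δ, i.e. 0.29·k^(0.29−1) = 0.07, so k_gold = (0.29/0.07)^(1/0.71) ≈ 7.4035.
y_gold = 7.4035^0.29 ≈ 1.7870.
c_gold = y_gold − (n+δ)·k_gold = 1.7870 − 0.07·7.4035 ≈ 1.2688.

c_gold ≈ 1.269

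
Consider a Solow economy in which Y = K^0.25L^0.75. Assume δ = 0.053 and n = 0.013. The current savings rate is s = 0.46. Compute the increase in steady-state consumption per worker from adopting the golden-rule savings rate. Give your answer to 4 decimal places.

Δc ≈ 0.1376

n + δ = 0.013 + 0.053 = 0.066.
Current steady state (s = 0.46): k* = (0.46/0.066)^(1/0.75) ≈ 13.3133, y* = 13.3133^0.25 ≈ 1.9102, c* = (1−0.46)·1.9102 ≈ 1.0315.
At the golden rule the marginal product of capital equals n+δ: 0.25·k^(0.25−1) = 0.066. Solving, k_gold = (0.25/0.066)^(1/0.75) ≈ 5.9047.
y_gold = 5.9047^0.25 ≈ 1.5588, c_gold = y_gold − 0.066·k_gold ≈ 1.1691.
Gain: Δc = 1.1691 − 1.0315 ≈ 0.1376.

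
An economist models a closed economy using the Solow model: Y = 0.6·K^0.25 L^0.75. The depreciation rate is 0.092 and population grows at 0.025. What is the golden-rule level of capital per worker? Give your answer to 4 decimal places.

k_gold ≈ 1.3928

n + δ = 0.025 + 0.092 = 0.117.
Golden rule sets MPK = n+δ: 0.25·0.6·k^(0.25−1) = 0.117, so k_gold = (0.25·0.6/0.117)^(1/0.75) ≈ 1.3928.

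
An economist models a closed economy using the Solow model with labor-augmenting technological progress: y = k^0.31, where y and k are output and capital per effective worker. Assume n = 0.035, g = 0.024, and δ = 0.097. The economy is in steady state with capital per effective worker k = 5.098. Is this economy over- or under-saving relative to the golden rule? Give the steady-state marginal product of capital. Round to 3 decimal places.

n + g + δ = 0.035 + 0.024 + 0.097 = 0.156.
MPK = 0.31·k^(0.31−1) = 0.31·5.098^(-0.69) ≈ 0.1008.
MPK < 0.156, so the economy is dynamically inefficient (over-saving).

over-saving; MPK ≈ 0.101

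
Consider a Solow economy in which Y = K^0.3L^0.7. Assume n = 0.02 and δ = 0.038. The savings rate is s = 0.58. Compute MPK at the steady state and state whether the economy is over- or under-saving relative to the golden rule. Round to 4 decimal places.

Capital per worker breaks even when investment replaces (n + δ)·k; here n + δ = 0.058.
Steady-state k*: s·k^0.3 = 0.058·k gives k* = (0.58/0.058)^(1/0.7) ≈ 26.8270.
MPK = 0.3·26.8270^(-0.7) ≈ 0.0300.
MPK < n+δ = 0.058, so the economy is dynamically inefficient (over-saving).

over-saving; MPK ≈ 0.0300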